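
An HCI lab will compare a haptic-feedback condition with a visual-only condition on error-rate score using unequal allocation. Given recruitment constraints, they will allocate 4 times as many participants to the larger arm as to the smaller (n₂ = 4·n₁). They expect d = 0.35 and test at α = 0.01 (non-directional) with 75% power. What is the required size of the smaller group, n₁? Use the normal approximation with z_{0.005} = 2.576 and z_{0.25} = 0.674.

n₁ = 108

With allocation ratio k = n₂/n₁ = 4, Var(x̄₁−x̄₂) = σ²(1/n₁ + 1/(k·n₁)) = σ²·(k+1)/(k·n₁).
So n₁ = (1 + 1/k)·((z_{α/2} + z_β)/d)² = 1.250 × (3.250/0.35)².
n₁ = 1.250 × 86.22 = 107.8.
Round up: n₁ = 108, giving n₂ = 4 × 108 = 432.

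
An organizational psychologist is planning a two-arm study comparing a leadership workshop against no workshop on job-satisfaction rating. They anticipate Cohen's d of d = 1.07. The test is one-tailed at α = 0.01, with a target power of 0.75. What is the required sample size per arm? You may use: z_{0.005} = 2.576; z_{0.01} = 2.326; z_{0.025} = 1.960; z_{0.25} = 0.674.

n = 16 per group

For two independent groups with equal n: n = 2·((z_{α} + z_β) / d)².
z_{α} + z_β = 2.326 + 0.674 = 3.000.
n = 2 × (3.000 / 1.07)² = 2 × 2.804² = 2 × 7.86 = 15.7.
Round up to the next whole participant.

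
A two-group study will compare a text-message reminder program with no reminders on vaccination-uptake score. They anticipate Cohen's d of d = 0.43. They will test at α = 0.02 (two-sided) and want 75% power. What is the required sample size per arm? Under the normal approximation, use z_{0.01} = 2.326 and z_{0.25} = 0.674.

For two independent groups with equal n: n = 2·((z_{α/2} + z_β) / d)².
z_{α/2} + z_β = 2.326 + 0.674 = 3.000.
n = 2 × (3.000 / 0.43)² = 2 × 6.977² = 2 × 48.67 = 97.3.
Round up to the next whole participant.

n = 98 per group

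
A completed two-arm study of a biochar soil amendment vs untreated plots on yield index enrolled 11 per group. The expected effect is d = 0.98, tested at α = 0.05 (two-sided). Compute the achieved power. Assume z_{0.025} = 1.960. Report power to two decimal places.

For two equal groups, power = Φ(d·√(n/2) − z_{α/2}).
d·√(n/2) = 0.98 × √(11/2) = 0.98 × 2.345 = 2.298.
z_β = 2.298 − 1.960 = 0.338.
Power = Φ(0.338) = 0.632.

power ≈ 0.63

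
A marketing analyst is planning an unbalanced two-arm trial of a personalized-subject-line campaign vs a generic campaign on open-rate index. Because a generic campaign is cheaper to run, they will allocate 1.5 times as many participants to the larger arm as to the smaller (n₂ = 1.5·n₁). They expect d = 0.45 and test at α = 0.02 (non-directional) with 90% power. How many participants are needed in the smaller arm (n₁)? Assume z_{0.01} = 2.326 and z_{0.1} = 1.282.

With allocation ratio k = n₂/n₁ = 1.5, Var(x̄₁−x̄₂) = σ²(1/n₁ + 1/(k·n₁)) = σ²·(k+1)/(k·n₁).
So n₁ = (1 + 1/k)·((z_{α/2} + z_β)/d)² = 1.667 × (3.608/0.45)².
n₁ = 1.667 × 64.28 = 107.1.
Round up: n₁ = 108, giving n₂ = 1.5 × 108 = 162.

n₁ = 108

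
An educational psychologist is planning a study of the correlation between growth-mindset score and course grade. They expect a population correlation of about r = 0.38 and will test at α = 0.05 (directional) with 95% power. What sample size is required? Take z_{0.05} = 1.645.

n = 71

Fisher's z: C = ½·ln((1+r)/(1−r)) = ½·ln(2.2258) = 0.4001.
n = ((z_{α} + z_β)/C)² + 3.
(1.645 + 1.645) / 0.4001 = 3.290 / 0.4001 = 8.223.
n = 8.223² + 3 = 67.62 + 3 = 70.6.
Round up.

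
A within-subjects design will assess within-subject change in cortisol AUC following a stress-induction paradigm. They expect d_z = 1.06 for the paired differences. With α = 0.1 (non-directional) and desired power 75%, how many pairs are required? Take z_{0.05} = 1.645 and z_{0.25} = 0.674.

For a paired (one-sample on differences) test: n = ((z_{α/2} + z_β) / d)².
z_{α/2} + z_β = 1.645 + 0.674 = 2.319.
n = (2.319 / 1.06)² = 2.188² = 4.79.
Round up.

n = 5 pairs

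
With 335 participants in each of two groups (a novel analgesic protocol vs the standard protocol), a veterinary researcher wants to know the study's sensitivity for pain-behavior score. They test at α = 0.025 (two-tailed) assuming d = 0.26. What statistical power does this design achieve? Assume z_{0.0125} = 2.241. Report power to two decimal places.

power ≈ 0.87

For two equal groups, power = Φ(d·√(n/2) − z_{α/2}).
d·√(n/2) = 0.26 × √(335/2) = 0.26 × 12.942 = 3.365.
z_β = 3.365 − 2.241 = 1.124.
Power = Φ(1.124) = 0.869.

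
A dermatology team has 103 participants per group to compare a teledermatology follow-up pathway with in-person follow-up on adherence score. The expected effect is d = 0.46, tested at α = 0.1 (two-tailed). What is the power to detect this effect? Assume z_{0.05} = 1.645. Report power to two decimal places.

For two equal groups, power = Φ(d·√(n/2) − z_{α/2}).
d·√(n/2) = 0.46 × √(103/2) = 0.46 × 7.176 = 3.301.
z_β = 3.301 − 1.645 = 1.656.
Power = Φ(1.656) = 0.951.

power ≈ 0.95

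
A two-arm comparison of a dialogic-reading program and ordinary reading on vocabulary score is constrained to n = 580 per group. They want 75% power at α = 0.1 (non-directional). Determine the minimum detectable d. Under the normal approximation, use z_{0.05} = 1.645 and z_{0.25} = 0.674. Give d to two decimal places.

d_min ≈ 0.14

For two independent groups of n = 580 each: d_min = (z_{α/2} + z_β)·√(2/n).
z-sum = 1.645 + 0.674 = 2.319.
d_min = 2.319 × √(2/580) = 2.319 × 0.0587 = 0.136.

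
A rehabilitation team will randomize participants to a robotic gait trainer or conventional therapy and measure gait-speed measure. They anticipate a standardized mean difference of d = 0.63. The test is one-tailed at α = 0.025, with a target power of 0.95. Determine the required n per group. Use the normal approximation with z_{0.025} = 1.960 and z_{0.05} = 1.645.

For two independent groups with equal n: n = 2·((z_{α} + z_β) / d)².
z_{α} + z_β = 1.960 + 1.645 = 3.605.
n = 2 × (3.605 / 0.63)² = 2 × 5.722² = 2 × 32.74 = 65.5.
Round up to the next whole participant.

n = 66 per group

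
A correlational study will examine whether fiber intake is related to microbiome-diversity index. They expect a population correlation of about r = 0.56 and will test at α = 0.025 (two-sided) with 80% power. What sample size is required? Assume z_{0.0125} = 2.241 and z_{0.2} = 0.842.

Fisher's z: C = ½·ln((1+r)/(1−r)) = ½·ln(3.5455) = 0.6328.
n = ((z_{α/2} + z_β)/C)² + 3.
(2.241 + 0.842) / 0.6328 = 3.083 / 0.6328 = 4.872.
n = 4.872² + 3 = 23.74 + 3 = 26.7.
Round up.

n = 27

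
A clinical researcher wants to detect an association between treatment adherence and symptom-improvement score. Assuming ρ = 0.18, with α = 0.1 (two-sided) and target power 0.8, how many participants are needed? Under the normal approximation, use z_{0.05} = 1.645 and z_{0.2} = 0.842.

Fisher's z: C = ½·ln((1+r)/(1−r)) = ½·ln(1.4390) = 0.1820.
n = ((z_{α/2} + z_β)/C)² + 3.
(1.645 + 0.842) / 0.1820 = 2.487 / 0.1820 = 13.665.
n = 13.665² + 3 = 186.73 + 3 = 189.7.
Round up.

n = 190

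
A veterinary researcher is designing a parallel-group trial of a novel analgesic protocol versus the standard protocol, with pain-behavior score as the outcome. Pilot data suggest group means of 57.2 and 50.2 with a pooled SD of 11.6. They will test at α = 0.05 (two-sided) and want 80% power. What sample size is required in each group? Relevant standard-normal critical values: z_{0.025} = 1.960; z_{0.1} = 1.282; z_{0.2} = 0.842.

n = 44 per group

Cohen's d = |M₁ − M₂| / SD_pooled = |57.2 − 50.2| / 11.6 = 7.0 / 11.6 = 0.603.
For two independent groups with equal n: n = 2·((z_{α/2} + z_β) / d)².
z_{α/2} + z_β = 1.960 + 0.842 = 2.802.
n = 2 × (2.802 / 0.603)² = 2 × 4.647² = 2 × 21.59 = 43.2.
Round up to the next whole participant.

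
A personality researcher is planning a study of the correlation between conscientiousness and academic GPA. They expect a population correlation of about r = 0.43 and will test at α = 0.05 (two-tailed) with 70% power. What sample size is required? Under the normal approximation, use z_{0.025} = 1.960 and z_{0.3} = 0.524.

Fisher's z: C = ½·ln((1+r)/(1−r)) = ½·ln(2.5088) = 0.4599.
n = ((z_{α/2} + z_β)/C)² + 3.
(1.960 + 0.524) / 0.4599 = 2.484 / 0.4599 = 5.401.
n = 5.401² + 3 = 29.17 + 3 = 32.2.
Round up.

n = 33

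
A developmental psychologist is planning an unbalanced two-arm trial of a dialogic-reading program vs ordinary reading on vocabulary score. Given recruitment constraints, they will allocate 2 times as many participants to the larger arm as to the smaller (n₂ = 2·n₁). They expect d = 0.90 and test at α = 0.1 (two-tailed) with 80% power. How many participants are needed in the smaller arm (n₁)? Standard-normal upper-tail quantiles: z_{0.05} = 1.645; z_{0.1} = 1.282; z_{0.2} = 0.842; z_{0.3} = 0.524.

With allocation ratio k = n₂/n₁ = 2, Var(x̄₁−x̄₂) = σ²(1/n₁ + 1/(k·n₁)) = σ²·(k+1)/(k·n₁).
So n₁ = (1 + 1/k)·((z_{α/2} + z_β)/d)² = 1.500 × (2.487/0.90)².
n₁ = 1.500 × 7.64 = 11.5.
Round up: n₁ = 12, giving n₂ = 2 × 12 = 24.

n₁ = 12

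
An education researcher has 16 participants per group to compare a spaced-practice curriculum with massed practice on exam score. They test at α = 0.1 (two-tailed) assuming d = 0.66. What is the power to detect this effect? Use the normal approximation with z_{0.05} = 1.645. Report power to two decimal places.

For two equal groups, power = Φ(d·√(n/2) − z_{α/2}).
d·√(n/2) = 0.66 × √(16/2) = 0.66 × 2.828 = 1.867.
z_β = 1.867 − 1.645 = 0.222.
Power = Φ(0.222) = 0.588.

power ≈ 0.59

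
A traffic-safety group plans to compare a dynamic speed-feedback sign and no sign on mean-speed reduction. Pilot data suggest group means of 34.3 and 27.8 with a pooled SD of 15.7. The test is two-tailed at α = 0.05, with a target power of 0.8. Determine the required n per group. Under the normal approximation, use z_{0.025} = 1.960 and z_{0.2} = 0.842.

n = 92 per group

Cohen's d = |M₁ − M₂| / SD_pooled = |34.3 − 27.8| / 15.7 = 6.5 / 15.7 = 0.414.
For two independent groups with equal n: n = 2·((z_{α/2} + z_β) / d)².
z_{α/2} + z_β = 1.960 + 0.842 = 2.802.
n = 2 × (2.802 / 0.414)² = 2 × 6.768² = 2 × 45.81 = 91.6.
Round up to the next whole participant.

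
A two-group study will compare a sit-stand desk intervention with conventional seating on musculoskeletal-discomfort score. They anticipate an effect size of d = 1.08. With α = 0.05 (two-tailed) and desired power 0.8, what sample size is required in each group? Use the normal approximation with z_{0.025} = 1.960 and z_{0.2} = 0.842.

For two independent groups with equal n: n = 2·((z_{α/2} + z_β) / d)².
z_{α/2} + z_β = 1.960 + 0.842 = 2.802.
n = 2 × (2.802 / 1.08)² = 2 × 2.594² = 2 × 6.73 = 13.5.
Round up to the next whole participant.

n = 14 per group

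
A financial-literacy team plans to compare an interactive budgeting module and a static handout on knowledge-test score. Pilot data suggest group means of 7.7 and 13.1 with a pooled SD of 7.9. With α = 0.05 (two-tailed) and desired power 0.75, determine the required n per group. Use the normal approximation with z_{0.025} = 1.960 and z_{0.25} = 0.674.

n = 30 per group

Cohen's d = |M₁ − M₂| / SD_pooled = |7.7 − 13.1| / 7.9 = 5.4 / 7.9 = 0.684.
For two independent groups with equal n: n = 2·((z_{α/2} + z_β) / d)².
z_{α/2} + z_β = 1.960 + 0.674 = 2.634.
n = 2 × (2.634 / 0.684)² = 2 × 3.851² = 2 × 14.83 = 29.7.
Round up to the next whole participant.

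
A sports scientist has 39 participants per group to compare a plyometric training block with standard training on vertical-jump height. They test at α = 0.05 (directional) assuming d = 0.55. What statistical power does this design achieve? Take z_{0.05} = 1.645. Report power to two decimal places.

For two equal groups, power = Φ(d·√(n/2) − z_{α}).
d·√(n/2) = 0.55 × √(39/2) = 0.55 × 4.416 = 2.429.
z_β = 2.429 − 1.645 = 0.784.
Power = Φ(0.784) = 0.783.

power ≈ 0.78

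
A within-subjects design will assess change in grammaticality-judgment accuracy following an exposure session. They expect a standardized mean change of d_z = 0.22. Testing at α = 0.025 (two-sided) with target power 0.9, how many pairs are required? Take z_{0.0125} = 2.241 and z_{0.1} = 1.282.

For a paired (one-sample on differences) test: n = ((z_{α/2} + z_β) / d)².
z_{α/2} + z_β = 2.241 + 1.282 = 3.523.
n = (3.523 / 0.22)² = 16.014² = 256.44.
Round up.

n = 257 pairs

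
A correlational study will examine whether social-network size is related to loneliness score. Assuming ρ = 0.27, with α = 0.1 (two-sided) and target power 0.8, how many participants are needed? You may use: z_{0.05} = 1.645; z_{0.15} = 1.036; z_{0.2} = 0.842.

Fisher's z: C = ½·ln((1+r)/(1−r)) = ½·ln(1.7397) = 0.2769.
n = ((z_{α/2} + z_β)/C)² + 3.
(1.645 + 0.842) / 0.2769 = 2.487 / 0.2769 = 8.982.
n = 8.982² + 3 = 80.67 + 3 = 83.7.
Round up.

n = 84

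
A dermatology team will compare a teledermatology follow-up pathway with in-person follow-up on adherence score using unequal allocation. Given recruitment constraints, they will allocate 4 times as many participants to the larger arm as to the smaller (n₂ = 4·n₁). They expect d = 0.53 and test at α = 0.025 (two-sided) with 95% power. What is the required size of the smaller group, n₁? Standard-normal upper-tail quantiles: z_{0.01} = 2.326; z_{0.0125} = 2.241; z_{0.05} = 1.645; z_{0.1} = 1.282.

With allocation ratio k = n₂/n₁ = 4, Var(x̄₁−x̄₂) = σ²(1/n₁ + 1/(k·n₁)) = σ²·(k+1)/(k·n₁).
So n₁ = (1 + 1/k)·((z_{α/2} + z_β)/d)² = 1.250 × (3.886/0.53)².
n₁ = 1.250 × 53.76 = 67.2.
Round up: n₁ = 68, giving n₂ = 4 × 68 = 272.

n₁ = 68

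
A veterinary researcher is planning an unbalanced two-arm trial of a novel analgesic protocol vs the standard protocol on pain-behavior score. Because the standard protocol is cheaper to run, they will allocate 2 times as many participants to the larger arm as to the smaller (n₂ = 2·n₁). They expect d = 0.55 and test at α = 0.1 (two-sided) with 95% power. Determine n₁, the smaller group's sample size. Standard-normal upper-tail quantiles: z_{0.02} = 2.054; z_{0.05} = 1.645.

With allocation ratio k = n₂/n₁ = 2, Var(x̄₁−x̄₂) = σ²(1/n₁ + 1/(k·n₁)) = σ²·(k+1)/(k·n₁).
So n₁ = (1 + 1/k)·((z_{α/2} + z_β)/d)² = 1.500 × (3.290/0.55)².
n₁ = 1.500 × 35.78 = 53.7.
Round up: n₁ = 54, giving n₂ = 2 × 54 = 108.

n₁ = 54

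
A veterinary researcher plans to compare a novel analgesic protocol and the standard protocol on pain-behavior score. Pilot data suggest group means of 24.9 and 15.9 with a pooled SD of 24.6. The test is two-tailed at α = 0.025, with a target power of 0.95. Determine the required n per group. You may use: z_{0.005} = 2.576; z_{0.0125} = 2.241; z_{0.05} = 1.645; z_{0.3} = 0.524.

n = 226 per group

Cohen's d = |M₁ − M₂| / SD_pooled = |24.9 − 15.9| / 24.6 = 9.0 / 24.6 = 0.366.
For two independent groups with equal n: n = 2·((z_{α/2} + z_β) / d)².
z_{α/2} + z_β = 2.241 + 1.645 = 3.886.
n = 2 × (3.886 / 0.366)² = 2 × 10.617² = 2 × 112.73 = 225.5.
Round up to the next whole participant.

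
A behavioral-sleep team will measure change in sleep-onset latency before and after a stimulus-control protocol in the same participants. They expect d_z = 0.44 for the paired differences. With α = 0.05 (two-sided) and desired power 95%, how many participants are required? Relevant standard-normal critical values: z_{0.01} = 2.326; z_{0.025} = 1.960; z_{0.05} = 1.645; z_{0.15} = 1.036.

For a paired (one-sample on differences) test: n = ((z_{α/2} + z_β) / d)².
z_{α/2} + z_β = 1.960 + 1.645 = 3.605.
n = (3.605 / 0.44)² = 8.193² = 67.13.
Round up.

n = 68 pairs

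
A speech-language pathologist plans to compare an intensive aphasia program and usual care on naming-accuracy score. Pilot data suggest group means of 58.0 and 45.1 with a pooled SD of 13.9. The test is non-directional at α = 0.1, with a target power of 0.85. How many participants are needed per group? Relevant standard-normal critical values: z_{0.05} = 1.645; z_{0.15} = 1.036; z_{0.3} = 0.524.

n = 17 per group

Cohen's d = |M₁ − M₂| / SD_pooled = |58.0 − 45.1| / 13.9 = 12.9 / 13.9 = 0.928.
For two independent groups with equal n: n = 2·((z_{α/2} + z_β) / d)².
z_{α/2} + z_β = 1.645 + 1.036 = 2.681.
n = 2 × (2.681 / 0.928)² = 2 × 2.889² = 2 × 8.35 = 16.7.
Round up to the next whole participant.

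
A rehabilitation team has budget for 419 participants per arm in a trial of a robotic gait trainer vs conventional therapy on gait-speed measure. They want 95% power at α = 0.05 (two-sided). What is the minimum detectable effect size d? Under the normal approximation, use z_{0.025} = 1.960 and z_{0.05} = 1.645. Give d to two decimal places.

d_min ≈ 0.25

For two independent groups of n = 419 each: d_min = (z_{α/2} + z_β)·√(2/n).
z-sum = 1.960 + 1.645 = 3.605.
d_min = 3.605 × √(2/419) = 3.605 × 0.0691 = 0.249.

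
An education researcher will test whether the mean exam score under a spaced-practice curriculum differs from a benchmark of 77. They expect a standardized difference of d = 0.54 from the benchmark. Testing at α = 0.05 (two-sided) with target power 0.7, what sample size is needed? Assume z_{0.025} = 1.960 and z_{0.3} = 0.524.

For a one-sample test: n = ((z_{α/2} + z_β) / d)².
z_{α/2} + z_β = 1.960 + 0.524 = 2.484.
n = (2.484 / 0.54)² = 4.600² = 21.16.
Round up.

n = 22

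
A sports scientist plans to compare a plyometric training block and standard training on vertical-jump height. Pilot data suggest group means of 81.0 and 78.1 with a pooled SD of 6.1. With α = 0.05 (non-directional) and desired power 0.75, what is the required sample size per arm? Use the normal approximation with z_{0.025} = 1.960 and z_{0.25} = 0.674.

Cohen's d = |M₁ − M₂| / SD_pooled = |81.0 − 78.1| / 6.1 = 2.9 / 6.1 = 0.475.
For two independent groups with equal n: n = 2·((z_{α/2} + z_β) / d)².
z_{α/2} + z_β = 1.960 + 0.674 = 2.634.
n = 2 × (2.634 / 0.475)² = 2 × 5.545² = 2 × 30.75 = 61.5.
Round up to the next whole participant.

n = 62 per group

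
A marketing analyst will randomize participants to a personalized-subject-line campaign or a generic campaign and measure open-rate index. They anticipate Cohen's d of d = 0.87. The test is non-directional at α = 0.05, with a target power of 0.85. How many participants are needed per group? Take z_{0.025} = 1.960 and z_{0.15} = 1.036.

n = 24 per group

For two independent groups with equal n: n = 2·((z_{α/2} + z_β) / d)².
z_{α/2} + z_β = 1.960 + 1.036 = 2.996.
n = 2 × (2.996 / 0.87)² = 2 × 3.444² = 2 × 11.86 = 23.7.
Round up to the next whole participant.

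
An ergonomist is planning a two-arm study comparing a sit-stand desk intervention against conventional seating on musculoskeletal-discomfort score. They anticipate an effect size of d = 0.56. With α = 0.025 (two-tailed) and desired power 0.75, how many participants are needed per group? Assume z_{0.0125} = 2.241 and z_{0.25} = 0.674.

n = 55 per group

For two independent groups with equal n: n = 2·((z_{α/2} + z_β) / d)².
z_{α/2} + z_β = 2.241 + 0.674 = 2.915.
n = 2 × (2.915 / 0.56)² = 2 × 5.205² = 2 × 27.10 = 54.2.
Round up to the next whole participant.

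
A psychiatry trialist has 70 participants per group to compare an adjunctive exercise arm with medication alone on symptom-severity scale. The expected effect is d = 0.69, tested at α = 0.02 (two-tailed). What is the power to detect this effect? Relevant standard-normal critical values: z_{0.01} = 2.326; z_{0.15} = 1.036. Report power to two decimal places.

power ≈ 0.96

For two equal groups, power = Φ(d·√(n/2) − z_{α/2}).
d·√(n/2) = 0.69 × √(70/2) = 0.69 × 5.916 = 4.082.
z_β = 4.082 − 2.326 = 1.756.
Power = Φ(1.756) = 0.960.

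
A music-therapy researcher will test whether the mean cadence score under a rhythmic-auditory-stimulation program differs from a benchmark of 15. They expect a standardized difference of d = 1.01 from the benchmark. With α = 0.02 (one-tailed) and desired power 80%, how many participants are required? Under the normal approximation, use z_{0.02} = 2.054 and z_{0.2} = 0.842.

n = 9

For a one-sample test: n = ((z_{α} + z_β) / d)².
z_{α} + z_β = 2.054 + 0.842 = 2.896.
n = (2.896 / 1.01)² = 2.867² = 8.22.
Round up.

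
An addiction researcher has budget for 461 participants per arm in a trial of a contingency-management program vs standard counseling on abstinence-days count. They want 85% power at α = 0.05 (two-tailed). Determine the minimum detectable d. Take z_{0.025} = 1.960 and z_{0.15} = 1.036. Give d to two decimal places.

d_min ≈ 0.20

For two independent groups of n = 461 each: d_min = (z_{α/2} + z_β)·√(2/n).
z-sum = 1.960 + 1.036 = 2.996.
d_min = 2.996 × √(2/461) = 2.996 × 0.0659 = 0.197.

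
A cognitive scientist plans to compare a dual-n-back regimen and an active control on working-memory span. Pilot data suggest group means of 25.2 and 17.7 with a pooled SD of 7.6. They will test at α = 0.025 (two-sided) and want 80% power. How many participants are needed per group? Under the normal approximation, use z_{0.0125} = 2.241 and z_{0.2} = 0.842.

Cohen's d = |M₁ − M₂| / SD_pooled = |25.2 − 17.7| / 7.6 = 7.5 / 7.6 = 0.987.
For two independent groups with equal n: n = 2·((z_{α/2} + z_β) / d)².
z_{α/2} + z_β = 2.241 + 0.842 = 3.083.
n = 2 × (3.083 / 0.987)² = 2 × 3.124² = 2 × 9.76 = 19.5.
Round up to the next whole participant.

n = 20 per group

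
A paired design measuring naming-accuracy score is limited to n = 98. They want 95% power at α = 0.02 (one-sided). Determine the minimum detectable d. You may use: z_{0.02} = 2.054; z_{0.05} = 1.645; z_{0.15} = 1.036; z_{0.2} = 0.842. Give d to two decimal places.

d_min ≈ 0.37

For a single sample (or paired design) of n = 98: d_min = (z_{α} + z_β)/√n.
z-sum = 2.054 + 1.645 = 3.699.
d_min = 3.699 / √98 = 3.699 / 9.899 = 0.374.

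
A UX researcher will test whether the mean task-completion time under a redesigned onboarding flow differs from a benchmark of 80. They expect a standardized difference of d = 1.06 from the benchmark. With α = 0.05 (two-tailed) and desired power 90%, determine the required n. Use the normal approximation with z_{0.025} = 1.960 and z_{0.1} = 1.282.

n = 10

For a one-sample test: n = ((z_{α/2} + z_β) / d)².
z_{α/2} + z_β = 1.960 + 1.282 = 3.242.
n = (3.242 / 1.06)² = 3.058² = 9.35.
Round up.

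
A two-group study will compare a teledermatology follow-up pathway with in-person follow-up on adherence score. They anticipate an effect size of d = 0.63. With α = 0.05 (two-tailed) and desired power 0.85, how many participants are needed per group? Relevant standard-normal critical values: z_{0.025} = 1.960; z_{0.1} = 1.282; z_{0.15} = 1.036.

For two independent groups with equal n: n = 2·((z_{α/2} + z_β) / d)².
z_{α/2} + z_β = 1.960 + 1.036 = 2.996.
n = 2 × (2.996 / 0.63)² = 2 × 4.756² = 2 × 22.62 = 45.2.
Round up to the next whole participant.

n = 46 per group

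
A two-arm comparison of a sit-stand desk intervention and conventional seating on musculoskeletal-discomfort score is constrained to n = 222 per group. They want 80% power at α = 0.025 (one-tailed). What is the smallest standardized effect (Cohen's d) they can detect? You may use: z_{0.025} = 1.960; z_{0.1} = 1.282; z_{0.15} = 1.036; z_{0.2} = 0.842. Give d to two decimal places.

For two independent groups of n = 222 each: d_min = (z_{α} + z_β)·√(2/n).
z-sum = 1.960 + 0.842 = 2.802.
d_min = 2.802 × √(2/222) = 2.802 × 0.0949 = 0.266.

d_min ≈ 0.27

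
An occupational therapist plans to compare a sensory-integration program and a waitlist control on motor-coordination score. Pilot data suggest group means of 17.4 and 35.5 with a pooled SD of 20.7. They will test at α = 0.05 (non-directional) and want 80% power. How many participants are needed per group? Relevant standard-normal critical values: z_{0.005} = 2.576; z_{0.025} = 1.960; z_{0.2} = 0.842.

Cohen's d = |M₁ − M₂| / SD_pooled = |17.4 − 35.5| / 20.7 = 18.1 / 20.7 = 0.874.
For two independent groups with equal n: n = 2·((z_{α/2} + z_β) / d)².
z_{α/2} + z_β = 1.960 + 0.842 = 2.802.
n = 2 × (2.802 / 0.874)² = 2 × 3.206² = 2 × 10.28 = 20.6.
Round up to the next whole participant.

n = 21 per group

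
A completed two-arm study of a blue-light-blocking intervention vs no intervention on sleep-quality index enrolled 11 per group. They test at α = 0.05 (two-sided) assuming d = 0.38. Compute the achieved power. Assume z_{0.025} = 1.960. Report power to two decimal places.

For two equal groups, power = Φ(d·√(n/2) − z_{α/2}).
d·√(n/2) = 0.38 × √(11/2) = 0.38 × 2.345 = 0.891.
z_β = 0.891 − 1.960 = -1.069.
Power = Φ(-1.069) = 0.143.

power ≈ 0.14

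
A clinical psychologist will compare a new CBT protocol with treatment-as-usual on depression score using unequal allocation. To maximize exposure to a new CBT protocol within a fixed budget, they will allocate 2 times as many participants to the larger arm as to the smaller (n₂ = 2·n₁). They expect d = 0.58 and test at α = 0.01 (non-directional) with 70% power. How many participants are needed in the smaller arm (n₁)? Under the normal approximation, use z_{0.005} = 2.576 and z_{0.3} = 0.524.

With allocation ratio k = n₂/n₁ = 2, Var(x̄₁−x̄₂) = σ²(1/n₁ + 1/(k·n₁)) = σ²·(k+1)/(k·n₁).
So n₁ = (1 + 1/k)·((z_{α/2} + z_β)/d)² = 1.500 × (3.100/0.58)².
n₁ = 1.500 × 28.57 = 42.9.
Round up: n₁ = 43, giving n₂ = 2 × 43 = 86.

n₁ = 43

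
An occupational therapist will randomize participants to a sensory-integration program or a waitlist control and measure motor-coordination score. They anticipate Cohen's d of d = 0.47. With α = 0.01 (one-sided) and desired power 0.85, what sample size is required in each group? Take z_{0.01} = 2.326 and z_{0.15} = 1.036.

n = 103 per group

For two independent groups with equal n: n = 2·((z_{α} + z_β) / d)².
z_{α} + z_β = 2.326 + 1.036 = 3.362.
n = 2 × (3.362 / 0.47)² = 2 × 7.153² = 2 × 51.17 = 102.3.
Round up to the next whole participant.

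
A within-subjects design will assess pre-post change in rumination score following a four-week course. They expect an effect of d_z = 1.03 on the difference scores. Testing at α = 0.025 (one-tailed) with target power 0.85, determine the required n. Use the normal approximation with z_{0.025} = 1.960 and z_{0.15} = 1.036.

n = 9 pairs

For a paired (one-sample on differences) test: n = ((z_{α} + z_β) / d)².
z_{α} + z_β = 1.960 + 1.036 = 2.996.
n = (2.996 / 1.03)² = 2.909² = 8.46.
Round up.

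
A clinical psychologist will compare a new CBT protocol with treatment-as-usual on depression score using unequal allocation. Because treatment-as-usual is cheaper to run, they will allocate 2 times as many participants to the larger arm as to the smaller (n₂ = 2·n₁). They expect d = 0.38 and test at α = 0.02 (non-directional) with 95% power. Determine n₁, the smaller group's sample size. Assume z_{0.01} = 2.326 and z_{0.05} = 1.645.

n₁ = 164

With allocation ratio k = n₂/n₁ = 2, Var(x̄₁−x̄₂) = σ²(1/n₁ + 1/(k·n₁)) = σ²·(k+1)/(k·n₁).
So n₁ = (1 + 1/k)·((z_{α/2} + z_β)/d)² = 1.500 × (3.971/0.38)².
n₁ = 1.500 × 109.20 = 163.8.
Round up: n₁ = 164, giving n₂ = 2 × 164 = 328.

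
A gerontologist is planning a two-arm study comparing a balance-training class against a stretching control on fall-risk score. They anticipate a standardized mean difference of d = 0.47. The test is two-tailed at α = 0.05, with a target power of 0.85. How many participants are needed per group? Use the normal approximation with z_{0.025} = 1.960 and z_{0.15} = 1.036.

n = 82 per group

For two independent groups with equal n: n = 2·((z_{α/2} + z_β) / d)².
z_{α/2} + z_β = 1.960 + 1.036 = 2.996.
n = 2 × (2.996 / 0.47)² = 2 × 6.374² = 2 × 40.63 = 81.3.
Round up to the next whole participant.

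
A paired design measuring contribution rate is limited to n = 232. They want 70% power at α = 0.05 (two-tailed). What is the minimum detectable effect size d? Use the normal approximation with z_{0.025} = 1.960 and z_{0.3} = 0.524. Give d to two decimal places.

d_min ≈ 0.16

For a single sample (or paired design) of n = 232: d_min = (z_{α/2} + z_β)/√n.
z-sum = 1.960 + 0.524 = 2.484.
d_min = 2.484 / √232 = 2.484 / 15.232 = 0.163.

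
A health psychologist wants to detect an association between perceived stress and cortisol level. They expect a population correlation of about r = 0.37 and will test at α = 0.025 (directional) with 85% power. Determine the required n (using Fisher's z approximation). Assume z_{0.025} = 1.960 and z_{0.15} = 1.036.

n = 63

Fisher's z: C = ½·ln((1+r)/(1−r)) = ½·ln(2.1746) = 0.3884.
n = ((z_{α} + z_β)/C)² + 3.
(1.960 + 1.036) / 0.3884 = 2.996 / 0.3884 = 7.714.
n = 7.714² + 3 = 59.50 + 3 = 62.5.
Round up.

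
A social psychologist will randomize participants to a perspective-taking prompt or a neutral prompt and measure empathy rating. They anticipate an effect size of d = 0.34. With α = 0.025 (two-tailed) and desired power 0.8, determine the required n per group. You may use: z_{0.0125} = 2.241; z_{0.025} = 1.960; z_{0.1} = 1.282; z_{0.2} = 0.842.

n = 165 per group

For two independent groups with equal n: n = 2·((z_{α/2} + z_β) / d)².
z_{α/2} + z_β = 2.241 + 0.842 = 3.083.
n = 2 × (3.083 / 0.34)² = 2 × 9.068² = 2 × 82.22 = 164.4.
Round up to the next whole participant.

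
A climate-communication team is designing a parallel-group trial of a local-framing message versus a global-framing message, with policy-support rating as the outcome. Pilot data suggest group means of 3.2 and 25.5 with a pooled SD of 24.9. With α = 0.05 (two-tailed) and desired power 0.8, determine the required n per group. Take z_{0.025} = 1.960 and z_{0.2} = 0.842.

n = 20 per group

Cohen's d = |M₁ − M₂| / SD_pooled = |3.2 − 25.5| / 24.9 = 22.3 / 24.9 = 0.896.
For two independent groups with equal n: n = 2·((z_{α/2} + z_β) / d)².
z_{α/2} + z_β = 1.960 + 0.842 = 2.802.
n = 2 × (2.802 / 0.896)² = 2 × 3.127² = 2 × 9.78 = 19.6.
Round up to the next whole participant.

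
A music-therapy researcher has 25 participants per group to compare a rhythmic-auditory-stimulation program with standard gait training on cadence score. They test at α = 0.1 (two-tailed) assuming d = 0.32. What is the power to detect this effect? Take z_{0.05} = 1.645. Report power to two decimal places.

For two equal groups, power = Φ(d·√(n/2) − z_{α/2}).
d·√(n/2) = 0.32 × √(25/2) = 0.32 × 3.536 = 1.131.
z_β = 1.131 − 1.645 = -0.514.
Power = Φ(-0.514) = 0.304.

power ≈ 0.30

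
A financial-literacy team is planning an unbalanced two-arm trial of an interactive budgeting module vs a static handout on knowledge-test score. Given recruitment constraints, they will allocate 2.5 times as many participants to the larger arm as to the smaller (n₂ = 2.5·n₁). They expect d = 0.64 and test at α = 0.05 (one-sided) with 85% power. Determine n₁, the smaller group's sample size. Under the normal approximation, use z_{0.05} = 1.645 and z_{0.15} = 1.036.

n₁ = 25

With allocation ratio k = n₂/n₁ = 2.5, Var(x̄₁−x̄₂) = σ²(1/n₁ + 1/(k·n₁)) = σ²·(k+1)/(k·n₁).
So n₁ = (1 + 1/k)·((z_{α} + z_β)/d)² = 1.400 × (2.681/0.64)².
n₁ = 1.400 × 17.55 = 24.6.
Round up: n₁ = 25, giving n₂ = ⌈2.5 × 25⌉ = ⌈62.5⌉ = 63.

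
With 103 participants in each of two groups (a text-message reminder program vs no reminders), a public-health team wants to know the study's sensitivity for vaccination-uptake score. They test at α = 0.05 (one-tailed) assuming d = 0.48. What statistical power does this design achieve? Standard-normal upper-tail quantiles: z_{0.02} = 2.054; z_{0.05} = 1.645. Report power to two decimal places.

For two equal groups, power = Φ(d·√(n/2) − z_{α}).
d·√(n/2) = 0.48 × √(103/2) = 0.48 × 7.176 = 3.445.
z_β = 3.445 − 1.645 = 1.800.
Power = Φ(1.800) = 0.964.

power ≈ 0.96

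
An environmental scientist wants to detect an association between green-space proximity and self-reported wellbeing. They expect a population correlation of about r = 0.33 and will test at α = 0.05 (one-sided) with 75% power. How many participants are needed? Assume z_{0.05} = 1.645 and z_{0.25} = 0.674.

Fisher's z: C = ½·ln((1+r)/(1−r)) = ½·ln(1.9851) = 0.3428.
n = ((z_{α} + z_β)/C)² + 3.
(1.645 + 0.674) / 0.3428 = 2.319 / 0.3428 = 6.765.
n = 6.765² + 3 = 45.76 + 3 = 48.8.
Round up.

n = 49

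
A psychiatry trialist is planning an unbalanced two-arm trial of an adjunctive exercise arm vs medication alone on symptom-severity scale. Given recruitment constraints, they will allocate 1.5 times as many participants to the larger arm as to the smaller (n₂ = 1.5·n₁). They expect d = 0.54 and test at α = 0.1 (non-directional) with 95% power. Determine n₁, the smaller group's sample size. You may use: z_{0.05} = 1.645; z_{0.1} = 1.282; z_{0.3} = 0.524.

With allocation ratio k = n₂/n₁ = 1.5, Var(x̄₁−x̄₂) = σ²(1/n₁ + 1/(k·n₁)) = σ²·(k+1)/(k·n₁).
So n₁ = (1 + 1/k)·((z_{α/2} + z_β)/d)² = 1.667 × (3.290/0.54)².
n₁ = 1.667 × 37.12 = 61.9.
Round up: n₁ = 62, giving n₂ = 1.5 × 62 = 93.

n₁ = 62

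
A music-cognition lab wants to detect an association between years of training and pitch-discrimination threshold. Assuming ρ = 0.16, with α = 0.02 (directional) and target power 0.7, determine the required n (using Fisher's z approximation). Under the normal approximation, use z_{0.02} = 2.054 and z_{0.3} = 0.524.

Fisher's z: C = ½·ln((1+r)/(1−r)) = ½·ln(1.3810) = 0.1614.
n = ((z_{α} + z_β)/C)² + 3.
(2.054 + 0.524) / 0.1614 = 2.578 / 0.1614 = 15.973.
n = 15.973² + 3 = 255.13 + 3 = 258.1.
Round up.

n = 259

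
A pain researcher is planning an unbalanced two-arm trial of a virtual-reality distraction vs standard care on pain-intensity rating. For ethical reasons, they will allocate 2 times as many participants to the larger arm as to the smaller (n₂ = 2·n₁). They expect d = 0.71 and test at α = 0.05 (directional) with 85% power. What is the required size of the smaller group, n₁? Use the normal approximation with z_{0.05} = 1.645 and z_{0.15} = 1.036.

n₁ = 22

With allocation ratio k = n₂/n₁ = 2, Var(x̄₁−x̄₂) = σ²(1/n₁ + 1/(k·n₁)) = σ²·(k+1)/(k·n₁).
So n₁ = (1 + 1/k)·((z_{α} + z_β)/d)² = 1.500 × (2.681/0.71)².
n₁ = 1.500 × 14.26 = 21.4.
Round up: n₁ = 22, giving n₂ = 2 × 22 = 44.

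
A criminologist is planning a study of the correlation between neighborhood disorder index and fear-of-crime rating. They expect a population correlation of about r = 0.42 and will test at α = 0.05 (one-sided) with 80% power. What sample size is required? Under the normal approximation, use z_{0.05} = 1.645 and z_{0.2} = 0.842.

n = 34

Fisher's z: C = ½·ln((1+r)/(1−r)) = ½·ln(2.4483) = 0.4477.
n = ((z_{α} + z_β)/C)² + 3.
(1.645 + 0.842) / 0.4477 = 2.487 / 0.4477 = 5.555.
n = 5.555² + 3 = 30.86 + 3 = 33.9.
Round up.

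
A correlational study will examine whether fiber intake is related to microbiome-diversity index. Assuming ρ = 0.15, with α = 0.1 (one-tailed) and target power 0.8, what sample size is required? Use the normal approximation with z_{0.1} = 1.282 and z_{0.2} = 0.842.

Fisher's z: C = ½·ln((1+r)/(1−r)) = ½·ln(1.3529) = 0.1511.
n = ((z_{α} + z_β)/C)² + 3.
(1.282 + 0.842) / 0.1511 = 2.124 / 0.1511 = 14.057.
n = 14.057² + 3 = 197.60 + 3 = 200.6.
Round up.

n = 201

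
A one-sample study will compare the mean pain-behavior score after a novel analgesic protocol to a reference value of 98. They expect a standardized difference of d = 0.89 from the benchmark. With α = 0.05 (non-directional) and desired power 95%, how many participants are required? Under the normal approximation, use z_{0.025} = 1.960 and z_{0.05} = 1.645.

For a one-sample test: n = ((z_{α/2} + z_β) / d)².
z_{α/2} + z_β = 1.960 + 1.645 = 3.605.
n = (3.605 / 0.89)² = 4.051² = 16.41.
Round up.

n = 17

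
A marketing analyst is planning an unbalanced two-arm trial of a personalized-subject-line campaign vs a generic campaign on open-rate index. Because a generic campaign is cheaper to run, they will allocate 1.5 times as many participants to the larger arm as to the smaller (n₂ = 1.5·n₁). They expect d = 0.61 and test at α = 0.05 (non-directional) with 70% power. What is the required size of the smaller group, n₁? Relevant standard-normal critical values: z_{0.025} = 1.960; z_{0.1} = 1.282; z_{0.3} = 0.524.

With allocation ratio k = n₂/n₁ = 1.5, Var(x̄₁−x̄₂) = σ²(1/n₁ + 1/(k·n₁)) = σ²·(k+1)/(k·n₁).
So n₁ = (1 + 1/k)·((z_{α/2} + z_β)/d)² = 1.667 × (2.484/0.61)².
n₁ = 1.667 × 16.58 = 27.6.
Round up: n₁ = 28, giving n₂ = 1.5 × 28 = 42.

n₁ = 28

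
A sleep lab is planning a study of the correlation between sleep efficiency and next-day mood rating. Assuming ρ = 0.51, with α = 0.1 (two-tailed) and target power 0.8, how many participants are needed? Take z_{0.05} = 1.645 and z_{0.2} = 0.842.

Fisher's z: C = ½·ln((1+r)/(1−r)) = ½·ln(3.0816) = 0.5627.
n = ((z_{α/2} + z_β)/C)² + 3.
(1.645 + 0.842) / 0.5627 = 2.487 / 0.5627 = 4.420.
n = 4.420² + 3 = 19.53 + 3 = 22.5.
Round up.

n = 23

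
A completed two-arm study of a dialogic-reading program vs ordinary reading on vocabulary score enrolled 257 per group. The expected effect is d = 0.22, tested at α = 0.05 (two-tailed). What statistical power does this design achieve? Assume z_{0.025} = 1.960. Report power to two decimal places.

For two equal groups, power = Φ(d·√(n/2) − z_{α/2}).
d·√(n/2) = 0.22 × √(257/2) = 0.22 × 11.336 = 2.494.
z_β = 2.494 − 1.960 = 0.534.
Power = Φ(0.534) = 0.703.

power ≈ 0.70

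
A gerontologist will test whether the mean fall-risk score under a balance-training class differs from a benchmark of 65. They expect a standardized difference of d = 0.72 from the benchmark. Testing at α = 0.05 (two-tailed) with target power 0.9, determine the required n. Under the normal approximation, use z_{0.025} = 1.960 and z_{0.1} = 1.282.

n = 21

For a one-sample test: n = ((z_{α/2} + z_β) / d)².
z_{α/2} + z_β = 1.960 + 1.282 = 3.242.
n = (3.242 / 0.72)² = 4.503² = 20.28.
Round up.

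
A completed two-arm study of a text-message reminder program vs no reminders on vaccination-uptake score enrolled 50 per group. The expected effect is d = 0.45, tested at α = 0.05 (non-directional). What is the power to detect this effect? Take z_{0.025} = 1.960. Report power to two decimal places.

power ≈ 0.61

For two equal groups, power = Φ(d·√(n/2) − z_{α/2}).
d·√(n/2) = 0.45 × √(50/2) = 0.45 × 5.000 = 2.250.
z_β = 2.250 − 1.960 = 0.290.
Power = Φ(0.290) = 0.614.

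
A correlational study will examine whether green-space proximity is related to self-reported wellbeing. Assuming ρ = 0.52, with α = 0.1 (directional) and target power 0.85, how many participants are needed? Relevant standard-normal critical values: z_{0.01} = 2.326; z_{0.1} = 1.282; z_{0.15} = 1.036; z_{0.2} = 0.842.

Fisher's z: C = ½·ln((1+r)/(1−r)) = ½·ln(3.1667) = 0.5763.
n = ((z_{α} + z_β)/C)² + 3.
(1.282 + 1.036) / 0.5763 = 2.318 / 0.5763 = 4.022.
n = 4.022² + 3 = 16.18 + 3 = 19.2.
Round up.

n = 20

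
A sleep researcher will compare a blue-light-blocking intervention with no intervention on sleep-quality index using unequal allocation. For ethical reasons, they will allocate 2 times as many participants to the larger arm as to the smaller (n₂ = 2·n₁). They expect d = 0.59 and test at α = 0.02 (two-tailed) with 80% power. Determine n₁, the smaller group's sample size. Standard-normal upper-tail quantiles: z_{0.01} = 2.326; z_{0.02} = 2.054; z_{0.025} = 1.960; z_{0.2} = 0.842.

With allocation ratio k = n₂/n₁ = 2, Var(x̄₁−x̄₂) = σ²(1/n₁ + 1/(k·n₁)) = σ²·(k+1)/(k·n₁).
So n₁ = (1 + 1/k)·((z_{α/2} + z_β)/d)² = 1.500 × (3.168/0.59)².
n₁ = 1.500 × 28.83 = 43.2.
Round up: n₁ = 44, giving n₂ = 2 × 44 = 88.

n₁ = 44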